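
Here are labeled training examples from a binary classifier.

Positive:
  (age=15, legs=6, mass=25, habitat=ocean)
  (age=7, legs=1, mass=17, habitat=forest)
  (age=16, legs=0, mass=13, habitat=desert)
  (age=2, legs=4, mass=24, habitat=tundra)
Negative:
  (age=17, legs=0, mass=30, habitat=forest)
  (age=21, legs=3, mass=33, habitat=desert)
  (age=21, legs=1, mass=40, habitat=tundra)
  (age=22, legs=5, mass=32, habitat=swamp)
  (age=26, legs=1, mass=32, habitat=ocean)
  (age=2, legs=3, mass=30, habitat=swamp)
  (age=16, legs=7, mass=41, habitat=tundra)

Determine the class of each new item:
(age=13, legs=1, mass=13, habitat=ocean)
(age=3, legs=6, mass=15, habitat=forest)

Positive, Positive

The simplest hypothesis consistent with all the labels is: mass ≤ 25.
Positive: (age=13, legs=1, mass=13, habitat=ocean), since mass = 13. Positive: (age=3, legs=6, mass=15, habitat=forest), since mass = 15.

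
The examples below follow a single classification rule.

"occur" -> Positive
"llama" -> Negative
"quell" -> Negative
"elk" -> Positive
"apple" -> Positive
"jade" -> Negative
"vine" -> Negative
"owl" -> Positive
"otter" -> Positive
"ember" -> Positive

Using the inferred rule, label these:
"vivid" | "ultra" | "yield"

Negative, Positive, Negative

Comparing the two groups points to one rule — starts with a vowel.
"vivid" → starts with 'v' → Negative.
"ultra" → starts with 'u' → Positive.
"yield" → starts with 'y' → Negative.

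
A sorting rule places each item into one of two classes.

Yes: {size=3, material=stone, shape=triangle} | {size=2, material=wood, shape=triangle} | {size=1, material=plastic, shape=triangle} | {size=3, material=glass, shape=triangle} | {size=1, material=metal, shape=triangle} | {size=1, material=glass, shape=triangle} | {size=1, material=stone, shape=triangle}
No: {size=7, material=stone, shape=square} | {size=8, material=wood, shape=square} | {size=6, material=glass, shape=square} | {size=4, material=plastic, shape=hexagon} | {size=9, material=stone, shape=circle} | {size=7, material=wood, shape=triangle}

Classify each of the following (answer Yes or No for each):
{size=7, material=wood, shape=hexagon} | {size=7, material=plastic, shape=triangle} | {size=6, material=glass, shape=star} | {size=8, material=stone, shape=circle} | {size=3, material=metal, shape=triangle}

No, No, No, No, Yes

The common property of the 'Yes' items is: size ≤ 3. No 'No' item has it.
{size=7, material=wood, shape=hexagon}: No (size = 7).
{size=7, material=plastic, shape=triangle}: No (size = 7).
{size=6, material=glass, shape=star}: No (size = 6).
{size=8, material=stone, shape=circle}: No (size = 8).
{size=3, material=metal, shape=triangle}: Yes (size = 3).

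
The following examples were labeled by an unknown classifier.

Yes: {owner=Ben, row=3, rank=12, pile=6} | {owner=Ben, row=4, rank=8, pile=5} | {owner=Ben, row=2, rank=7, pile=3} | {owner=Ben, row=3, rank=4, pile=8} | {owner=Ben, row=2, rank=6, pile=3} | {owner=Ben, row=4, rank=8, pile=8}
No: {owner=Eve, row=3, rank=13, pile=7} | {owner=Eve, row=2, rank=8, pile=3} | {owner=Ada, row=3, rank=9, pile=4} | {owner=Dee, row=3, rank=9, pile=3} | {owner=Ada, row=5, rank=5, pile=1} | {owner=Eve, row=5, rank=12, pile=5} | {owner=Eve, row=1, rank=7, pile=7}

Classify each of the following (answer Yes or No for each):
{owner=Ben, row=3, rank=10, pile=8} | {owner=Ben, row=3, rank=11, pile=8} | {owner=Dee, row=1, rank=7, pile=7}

Yes, Yes, No

All 'Yes' examples share one property — owner is Ben — and every 'No' example lacks it.
{owner=Ben, row=3, rank=10, pile=8} — owner is Ben, hence Yes. {owner=Ben, row=3, rank=11, pile=8} — owner is Ben, hence Yes. {owner=Dee, row=1, rank=7, pile=7} — owner is Dee, hence No.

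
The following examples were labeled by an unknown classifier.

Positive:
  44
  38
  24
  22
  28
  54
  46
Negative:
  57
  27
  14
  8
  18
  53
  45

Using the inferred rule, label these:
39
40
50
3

Negative, Positive, Positive, Negative

Every 'Positive' example satisfies: even AND at least 22. None of the 'Negative' examples do.
Negative: 39, since 39 is odd, 39 ≥ 22. Positive: 40, since 40 is even, 40 ≥ 22. Positive: 50, since 50 is even, 50 ≥ 22. Negative: 3, since 3 is odd, 3 < 22.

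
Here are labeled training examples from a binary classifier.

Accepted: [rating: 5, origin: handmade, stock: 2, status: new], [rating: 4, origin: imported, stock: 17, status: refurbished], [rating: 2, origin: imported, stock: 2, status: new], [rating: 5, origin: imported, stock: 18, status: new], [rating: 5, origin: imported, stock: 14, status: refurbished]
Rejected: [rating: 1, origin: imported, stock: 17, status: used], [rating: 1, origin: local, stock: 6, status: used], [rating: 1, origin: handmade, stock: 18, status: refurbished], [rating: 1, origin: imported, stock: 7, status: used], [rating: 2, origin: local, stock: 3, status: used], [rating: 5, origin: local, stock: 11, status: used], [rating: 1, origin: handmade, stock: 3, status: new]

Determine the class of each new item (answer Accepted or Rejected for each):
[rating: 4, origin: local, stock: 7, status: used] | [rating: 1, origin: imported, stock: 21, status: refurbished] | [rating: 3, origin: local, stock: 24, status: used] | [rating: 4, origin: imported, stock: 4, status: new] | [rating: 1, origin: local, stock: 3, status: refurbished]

Rejected, Rejected, Rejected, Accepted, Rejected

The simplest hypothesis consistent with all the labels is: status is not used AND rating ≥ 2.
[rating: 4, origin: local, stock: 7, status: used]: Rejected (status is used, rating = 4).
[rating: 1, origin: imported, stock: 21, status: refurbished]: Rejected (status is refurbished, rating = 1).
[rating: 3, origin: local, stock: 24, status: used]: Rejected (status is used, rating = 3).
[rating: 4, origin: imported, stock: 4, status: new]: Accepted (status is new, rating = 4).
[rating: 1, origin: local, stock: 3, status: refurbished]: Rejected (status is refurbished, rating = 1).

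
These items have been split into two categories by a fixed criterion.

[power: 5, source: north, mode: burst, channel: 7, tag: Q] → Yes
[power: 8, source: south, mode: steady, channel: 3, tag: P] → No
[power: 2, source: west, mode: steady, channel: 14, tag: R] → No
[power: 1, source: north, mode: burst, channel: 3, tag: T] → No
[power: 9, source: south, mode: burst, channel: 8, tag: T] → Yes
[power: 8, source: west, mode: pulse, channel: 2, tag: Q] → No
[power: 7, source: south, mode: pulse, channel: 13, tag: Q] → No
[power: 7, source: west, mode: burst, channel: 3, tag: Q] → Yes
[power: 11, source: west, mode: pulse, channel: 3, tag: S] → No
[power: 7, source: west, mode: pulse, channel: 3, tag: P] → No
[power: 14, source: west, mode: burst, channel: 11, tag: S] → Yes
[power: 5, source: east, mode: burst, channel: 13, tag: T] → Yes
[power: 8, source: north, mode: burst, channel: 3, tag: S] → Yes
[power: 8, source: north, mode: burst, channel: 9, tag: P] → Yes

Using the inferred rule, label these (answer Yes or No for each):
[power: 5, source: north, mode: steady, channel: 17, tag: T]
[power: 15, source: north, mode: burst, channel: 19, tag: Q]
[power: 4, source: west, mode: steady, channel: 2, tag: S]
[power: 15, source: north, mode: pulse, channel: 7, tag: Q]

The simplest hypothesis consistent with all the labels is: mode is burst AND power ≥ 2.
[power: 5, source: north, mode: steady, channel: 17, tag: T] — mode is steady, power = 5, hence No. [power: 15, source: north, mode: burst, channel: 19, tag: Q] — mode is burst, power = 15, hence Yes. [power: 4, source: west, mode: steady, channel: 2, tag: S] — mode is steady, power = 4, hence No. [power: 15, source: north, mode: pulse, channel: 7, tag: Q] — mode is pulse, power = 15, hence No.

No, Yes, No, No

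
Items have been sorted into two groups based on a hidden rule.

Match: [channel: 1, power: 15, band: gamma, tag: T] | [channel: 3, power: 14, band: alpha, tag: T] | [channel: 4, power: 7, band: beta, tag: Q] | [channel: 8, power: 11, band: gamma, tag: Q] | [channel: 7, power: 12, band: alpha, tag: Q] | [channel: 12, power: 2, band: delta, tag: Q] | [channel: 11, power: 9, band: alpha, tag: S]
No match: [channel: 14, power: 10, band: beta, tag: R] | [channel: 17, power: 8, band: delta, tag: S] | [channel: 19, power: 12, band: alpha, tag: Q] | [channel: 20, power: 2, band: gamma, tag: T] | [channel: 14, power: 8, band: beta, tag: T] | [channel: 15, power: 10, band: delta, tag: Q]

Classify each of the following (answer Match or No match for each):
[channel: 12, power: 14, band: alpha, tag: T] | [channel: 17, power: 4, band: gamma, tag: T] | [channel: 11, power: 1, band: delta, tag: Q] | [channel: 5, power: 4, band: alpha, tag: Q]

'Match' ⟺ channel ≤ 12.
[channel: 12, power: 14, band: alpha, tag: T]: channel = 12, checks out → Match.
[channel: 17, power: 4, band: gamma, tag: T]: channel = 17, lacks this property → No match.
[channel: 11, power: 1, band: delta, tag: Q]: channel = 11, checks out → Match.
[channel: 5, power: 4, band: alpha, tag: Q]: channel = 5, checks out → Match.

Match, No match, Match, Match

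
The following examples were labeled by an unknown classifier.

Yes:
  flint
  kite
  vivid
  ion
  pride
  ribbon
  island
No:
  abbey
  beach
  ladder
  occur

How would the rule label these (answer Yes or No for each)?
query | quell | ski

No, No, Yes

Rule: contains 'i'. This holds for each 'Yes' example and fails for each 'No' one.
query: No (no 'i'). quell: No (no 'i'). ski: Yes (has 'i').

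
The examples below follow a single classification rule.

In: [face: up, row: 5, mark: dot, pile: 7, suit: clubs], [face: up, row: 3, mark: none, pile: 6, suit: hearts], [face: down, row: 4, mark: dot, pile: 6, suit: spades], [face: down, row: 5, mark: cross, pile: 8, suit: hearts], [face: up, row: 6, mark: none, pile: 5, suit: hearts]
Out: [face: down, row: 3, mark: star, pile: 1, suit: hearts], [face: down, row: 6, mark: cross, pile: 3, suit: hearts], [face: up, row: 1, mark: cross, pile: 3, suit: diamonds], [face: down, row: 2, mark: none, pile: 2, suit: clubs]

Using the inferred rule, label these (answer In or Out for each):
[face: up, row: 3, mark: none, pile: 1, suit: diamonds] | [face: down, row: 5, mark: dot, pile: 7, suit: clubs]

Out, In

The common property of the 'In' items is: pile ≥ 5. No 'Out' item has it.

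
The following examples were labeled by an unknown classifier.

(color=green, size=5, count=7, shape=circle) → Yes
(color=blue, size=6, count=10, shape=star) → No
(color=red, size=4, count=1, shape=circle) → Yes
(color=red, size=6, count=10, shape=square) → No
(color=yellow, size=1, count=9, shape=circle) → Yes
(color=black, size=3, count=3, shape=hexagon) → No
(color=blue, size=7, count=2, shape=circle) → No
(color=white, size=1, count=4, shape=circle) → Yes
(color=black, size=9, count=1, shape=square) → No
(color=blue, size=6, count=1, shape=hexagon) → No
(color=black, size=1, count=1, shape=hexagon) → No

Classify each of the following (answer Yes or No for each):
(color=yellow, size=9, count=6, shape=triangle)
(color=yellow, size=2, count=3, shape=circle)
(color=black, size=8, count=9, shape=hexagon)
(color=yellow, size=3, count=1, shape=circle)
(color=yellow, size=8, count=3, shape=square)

'Yes' ⟺ shape is circle AND size ≤ 5.
(color=yellow, size=9, count=6, shape=triangle) — shape is triangle, size = 9, hence No. (color=yellow, size=2, count=3, shape=circle) — shape is circle, size = 2, hence Yes. (color=black, size=8, count=9, shape=hexagon) — shape is hexagon, size = 8, hence No. (color=yellow, size=3, count=1, shape=circle) — shape is circle, size = 3, hence Yes. (color=yellow, size=8, count=3, shape=square) — shape is square, size = 8, hence No.

No, Yes, No, Yes, No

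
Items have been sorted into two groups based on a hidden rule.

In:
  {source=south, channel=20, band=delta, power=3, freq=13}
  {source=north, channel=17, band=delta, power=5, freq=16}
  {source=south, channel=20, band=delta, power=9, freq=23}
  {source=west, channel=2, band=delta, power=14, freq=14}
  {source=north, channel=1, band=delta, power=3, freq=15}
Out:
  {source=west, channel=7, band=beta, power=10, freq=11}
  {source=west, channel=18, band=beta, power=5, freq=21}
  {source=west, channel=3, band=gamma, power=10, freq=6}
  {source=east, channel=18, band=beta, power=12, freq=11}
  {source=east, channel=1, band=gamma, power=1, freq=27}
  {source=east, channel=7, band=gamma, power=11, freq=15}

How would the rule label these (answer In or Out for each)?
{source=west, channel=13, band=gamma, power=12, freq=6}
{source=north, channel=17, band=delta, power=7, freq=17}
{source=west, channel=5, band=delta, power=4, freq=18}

Comparing the two groups points to one rule — band is delta.

Out, In, In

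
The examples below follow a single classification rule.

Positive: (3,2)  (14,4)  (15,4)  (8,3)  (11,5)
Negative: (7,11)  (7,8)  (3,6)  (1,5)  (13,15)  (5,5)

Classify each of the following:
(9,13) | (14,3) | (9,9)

Negative, Positive, Negative

The distinguishing property — first > second — holds for all the 'Positive' cases and none of the 'Negative' cases.
(9,13) → 9 < 13 → Negative. (14,3) → 14 > 3 → Positive. (9,9) → 9 = 9 → Negative.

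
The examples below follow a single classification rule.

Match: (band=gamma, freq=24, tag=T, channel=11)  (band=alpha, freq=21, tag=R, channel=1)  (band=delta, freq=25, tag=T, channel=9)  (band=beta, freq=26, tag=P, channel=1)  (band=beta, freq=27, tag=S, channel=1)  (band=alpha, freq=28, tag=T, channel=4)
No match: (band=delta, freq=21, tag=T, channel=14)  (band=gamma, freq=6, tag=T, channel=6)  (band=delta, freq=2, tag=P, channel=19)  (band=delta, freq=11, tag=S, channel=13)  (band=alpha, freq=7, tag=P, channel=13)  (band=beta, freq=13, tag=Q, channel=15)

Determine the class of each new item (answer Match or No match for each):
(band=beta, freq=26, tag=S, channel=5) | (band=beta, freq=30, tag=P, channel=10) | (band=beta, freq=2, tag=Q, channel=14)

The pattern is that an item is 'Match' exactly when: tag is R OR freq ≥ 24.

Match, Match, No match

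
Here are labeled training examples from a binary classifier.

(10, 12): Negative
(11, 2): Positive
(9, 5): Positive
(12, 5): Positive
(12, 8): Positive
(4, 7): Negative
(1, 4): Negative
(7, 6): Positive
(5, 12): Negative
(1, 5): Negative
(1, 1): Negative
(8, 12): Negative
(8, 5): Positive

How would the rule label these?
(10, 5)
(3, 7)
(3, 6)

Positive, Negative, Negative

A rule that fits every label: first > second — true of each 'Positive' example, false of each 'Negative' one.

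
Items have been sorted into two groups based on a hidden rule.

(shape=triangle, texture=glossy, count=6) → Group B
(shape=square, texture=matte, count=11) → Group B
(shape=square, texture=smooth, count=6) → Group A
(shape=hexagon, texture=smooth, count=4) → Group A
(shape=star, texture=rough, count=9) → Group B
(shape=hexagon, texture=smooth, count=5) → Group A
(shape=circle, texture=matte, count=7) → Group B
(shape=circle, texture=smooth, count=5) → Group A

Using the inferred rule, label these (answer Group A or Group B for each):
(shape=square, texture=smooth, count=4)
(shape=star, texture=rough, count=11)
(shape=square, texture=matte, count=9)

Looking at the examples, the only property every 'Group A' case has and every 'Group B' case lacks is: texture is smooth.

Group A, Group B, Group B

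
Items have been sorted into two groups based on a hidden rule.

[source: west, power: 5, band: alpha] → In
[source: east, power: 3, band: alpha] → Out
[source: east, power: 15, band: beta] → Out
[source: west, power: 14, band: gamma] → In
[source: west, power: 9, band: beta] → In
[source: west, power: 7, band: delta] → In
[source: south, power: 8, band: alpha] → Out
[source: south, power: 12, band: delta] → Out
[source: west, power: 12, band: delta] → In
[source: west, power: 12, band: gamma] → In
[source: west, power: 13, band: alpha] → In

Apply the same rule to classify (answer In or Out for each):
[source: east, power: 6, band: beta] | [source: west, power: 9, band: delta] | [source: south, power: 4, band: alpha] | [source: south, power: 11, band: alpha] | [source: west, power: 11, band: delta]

The pattern is that an item is 'In' exactly when: source is west.
[source: east, power: 6, band: beta] — source is east, hence Out.
[source: west, power: 9, band: delta] — source is west, hence In.
[source: south, power: 4, band: alpha] — source is south, hence Out.
[source: south, power: 11, band: alpha] — source is south, hence Out.
[source: west, power: 11, band: delta] — source is west, hence In.

Out, In, Out, Out, In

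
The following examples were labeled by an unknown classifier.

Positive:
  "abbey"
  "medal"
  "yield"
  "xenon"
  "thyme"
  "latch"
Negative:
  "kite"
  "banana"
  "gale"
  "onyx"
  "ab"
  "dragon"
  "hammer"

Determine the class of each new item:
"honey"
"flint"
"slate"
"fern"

The classifier is using: odd length.
"honey": Positive (length 5). "flint": Positive (length 5). "slate": Positive (length 5). "fern": Negative (length 4).

Positive, Positive, Positive, Negative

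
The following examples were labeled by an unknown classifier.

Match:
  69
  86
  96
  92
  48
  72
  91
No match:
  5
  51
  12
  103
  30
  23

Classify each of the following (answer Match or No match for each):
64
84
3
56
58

Match, Match, No match, Match, Match

The pattern is that an item is 'Match' exactly when: digit sum ≥ 7.
64 → digit sum 6+4 = 10 → Match. 84 → digit sum 8+4 = 12 → Match. 3 → digit sum 3 → No match. 56 → digit sum 5+6 = 11 → Match. 58 → digit sum 5+8 = 13 → Match.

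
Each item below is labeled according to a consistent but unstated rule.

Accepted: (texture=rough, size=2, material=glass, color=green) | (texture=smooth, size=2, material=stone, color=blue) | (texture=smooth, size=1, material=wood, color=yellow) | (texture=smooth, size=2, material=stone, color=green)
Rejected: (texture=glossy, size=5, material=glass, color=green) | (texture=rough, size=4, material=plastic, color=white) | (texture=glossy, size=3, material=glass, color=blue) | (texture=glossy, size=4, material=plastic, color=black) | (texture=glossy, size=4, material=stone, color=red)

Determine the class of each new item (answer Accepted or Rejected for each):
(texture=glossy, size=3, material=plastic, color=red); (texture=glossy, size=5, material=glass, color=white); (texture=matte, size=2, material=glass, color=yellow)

'Accepted' ⟺ size ≤ 2.
(texture=glossy, size=3, material=plastic, color=red): size = 3 — fails this test, so Rejected.
(texture=glossy, size=5, material=glass, color=white): size = 5 — fails this test, so Rejected.
(texture=matte, size=2, material=glass, color=yellow): size = 2 — meets the rule, so Accepted.

Rejected, Rejected, Accepted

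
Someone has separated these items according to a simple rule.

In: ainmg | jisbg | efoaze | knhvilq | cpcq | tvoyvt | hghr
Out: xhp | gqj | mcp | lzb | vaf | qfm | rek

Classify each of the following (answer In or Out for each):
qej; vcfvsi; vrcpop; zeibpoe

Out, In, In, In

Every 'In' example satisfies: length ≥ 4. None of the 'Out' examples do.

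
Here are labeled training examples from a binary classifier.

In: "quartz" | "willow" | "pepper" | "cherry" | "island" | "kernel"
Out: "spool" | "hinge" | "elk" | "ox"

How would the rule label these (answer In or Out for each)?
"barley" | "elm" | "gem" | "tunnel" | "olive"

The common property of the 'In' items is: length 6. No 'Out' item has it.
"barley" → length 6 → In. "elm" → length 3 → Out. "gem" → length 3 → Out. "tunnel" → length 6 → In. "olive" → length 5 → Out.

In, Out, Out, In, Out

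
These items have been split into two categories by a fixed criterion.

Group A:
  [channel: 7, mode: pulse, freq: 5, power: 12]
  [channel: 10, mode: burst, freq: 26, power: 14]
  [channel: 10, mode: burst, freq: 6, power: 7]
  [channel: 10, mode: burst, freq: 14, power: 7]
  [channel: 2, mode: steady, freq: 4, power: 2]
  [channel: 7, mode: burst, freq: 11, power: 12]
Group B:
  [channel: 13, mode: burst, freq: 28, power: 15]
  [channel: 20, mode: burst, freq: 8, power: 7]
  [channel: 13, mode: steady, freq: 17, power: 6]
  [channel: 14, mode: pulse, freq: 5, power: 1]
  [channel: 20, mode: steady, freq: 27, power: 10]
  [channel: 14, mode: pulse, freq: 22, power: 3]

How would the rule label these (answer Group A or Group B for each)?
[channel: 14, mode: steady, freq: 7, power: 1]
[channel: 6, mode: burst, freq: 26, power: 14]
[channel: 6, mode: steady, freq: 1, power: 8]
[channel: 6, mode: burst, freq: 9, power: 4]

The pattern is that an item is 'Group A' exactly when: channel ≤ 10.

Group B, Group A, Group A, Group A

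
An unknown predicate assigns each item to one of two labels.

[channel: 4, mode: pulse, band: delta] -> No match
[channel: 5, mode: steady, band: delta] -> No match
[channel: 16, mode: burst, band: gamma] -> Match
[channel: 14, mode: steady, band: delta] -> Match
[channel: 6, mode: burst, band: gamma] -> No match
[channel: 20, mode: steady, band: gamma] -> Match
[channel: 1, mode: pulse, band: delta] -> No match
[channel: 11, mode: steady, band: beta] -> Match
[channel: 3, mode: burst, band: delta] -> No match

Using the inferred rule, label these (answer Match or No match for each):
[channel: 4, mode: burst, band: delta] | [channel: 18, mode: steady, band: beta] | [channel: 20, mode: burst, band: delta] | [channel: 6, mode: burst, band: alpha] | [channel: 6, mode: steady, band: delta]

No match, Match, Match, No match, No match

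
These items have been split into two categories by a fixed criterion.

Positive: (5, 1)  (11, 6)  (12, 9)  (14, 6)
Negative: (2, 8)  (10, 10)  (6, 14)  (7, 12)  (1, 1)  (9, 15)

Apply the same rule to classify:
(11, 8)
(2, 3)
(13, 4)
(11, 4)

Positive, Negative, Positive, Positive

The distinguishing property — first > second — holds for all the 'Positive' cases and none of the 'Negative' cases.
(11, 8): Positive (11 > 8).
(2, 3): Negative (2 < 3).
(13, 4): Positive (13 > 4).
(11, 4): Positive (11 > 4).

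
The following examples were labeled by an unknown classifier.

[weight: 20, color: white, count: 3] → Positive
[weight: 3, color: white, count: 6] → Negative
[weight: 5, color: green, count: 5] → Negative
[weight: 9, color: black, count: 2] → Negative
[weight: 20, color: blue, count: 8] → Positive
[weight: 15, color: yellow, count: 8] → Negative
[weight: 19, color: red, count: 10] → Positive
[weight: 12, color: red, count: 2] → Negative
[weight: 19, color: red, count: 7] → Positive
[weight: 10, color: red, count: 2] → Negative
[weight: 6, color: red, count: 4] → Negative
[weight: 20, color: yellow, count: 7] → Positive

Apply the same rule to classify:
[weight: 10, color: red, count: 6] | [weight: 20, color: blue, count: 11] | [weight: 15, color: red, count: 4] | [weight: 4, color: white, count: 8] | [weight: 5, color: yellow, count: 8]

All 'Positive' examples share one property — weight ≥ 19 — and every 'Negative' example lacks it.

Negative, Positive, Negative, Negative, Negative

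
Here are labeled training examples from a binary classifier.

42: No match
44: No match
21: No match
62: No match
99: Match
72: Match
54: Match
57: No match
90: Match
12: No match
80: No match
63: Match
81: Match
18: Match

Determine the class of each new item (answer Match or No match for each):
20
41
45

Checking candidate rules against both groups, what survives is: multiple of 9.
20: No match (20 = 9·2 + 2).
41: No match (41 = 9·4 + 5).
45: Match (45 = 9·5).

No match, No match, Match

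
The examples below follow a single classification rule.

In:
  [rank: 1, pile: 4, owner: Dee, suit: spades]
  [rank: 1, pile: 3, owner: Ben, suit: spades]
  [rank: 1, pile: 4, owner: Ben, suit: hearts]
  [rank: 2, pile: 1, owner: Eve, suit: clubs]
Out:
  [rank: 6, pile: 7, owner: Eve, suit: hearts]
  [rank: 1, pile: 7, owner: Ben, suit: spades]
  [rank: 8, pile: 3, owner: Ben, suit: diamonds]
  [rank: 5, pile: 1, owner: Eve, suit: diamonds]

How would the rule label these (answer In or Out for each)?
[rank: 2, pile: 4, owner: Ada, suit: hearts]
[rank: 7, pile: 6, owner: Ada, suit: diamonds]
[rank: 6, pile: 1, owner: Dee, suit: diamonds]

In, Out, Out

The common property of the 'In' items is: pile ≤ 4 AND rank ≤ 2. No 'Out' item has it.
[rank: 2, pile: 4, owner: Ada, suit: hearts]: pile = 4, rank = 2 — checks out, so In.
[rank: 7, pile: 6, owner: Ada, suit: diamonds]: pile = 6, rank = 7 — does not pass, so Out.
[rank: 6, pile: 1, owner: Dee, suit: diamonds]: pile = 1, rank = 6 — does not pass, so Out.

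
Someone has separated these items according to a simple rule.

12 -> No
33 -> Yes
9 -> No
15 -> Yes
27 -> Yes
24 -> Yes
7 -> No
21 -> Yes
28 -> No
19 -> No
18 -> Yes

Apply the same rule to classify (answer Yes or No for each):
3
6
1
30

No, No, No, Yes

Rule: multiple of 3 AND at least 15. This holds for each 'Yes' example and fails for each 'No' one.
3: 3 = 3·1, 3 < 15 — fails the rule, so No.
6: 6 = 3·2, 6 < 15 — fails the rule, so No.
1: 1 = 3·0 + 1, 1 < 15 — fails the rule, so No.
30: 30 = 3·10, 30 ≥ 15 — meets the rule, so Yes.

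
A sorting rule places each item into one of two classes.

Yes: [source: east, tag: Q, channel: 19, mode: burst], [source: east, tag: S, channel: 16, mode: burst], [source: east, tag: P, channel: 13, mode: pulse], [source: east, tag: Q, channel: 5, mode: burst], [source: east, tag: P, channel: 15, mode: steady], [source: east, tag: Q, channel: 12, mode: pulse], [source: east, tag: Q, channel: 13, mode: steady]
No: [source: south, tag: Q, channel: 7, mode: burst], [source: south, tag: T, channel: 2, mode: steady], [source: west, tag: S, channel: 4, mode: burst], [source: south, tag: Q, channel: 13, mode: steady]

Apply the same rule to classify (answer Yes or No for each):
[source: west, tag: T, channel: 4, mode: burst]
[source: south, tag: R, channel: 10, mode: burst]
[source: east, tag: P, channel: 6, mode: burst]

No, No, Yes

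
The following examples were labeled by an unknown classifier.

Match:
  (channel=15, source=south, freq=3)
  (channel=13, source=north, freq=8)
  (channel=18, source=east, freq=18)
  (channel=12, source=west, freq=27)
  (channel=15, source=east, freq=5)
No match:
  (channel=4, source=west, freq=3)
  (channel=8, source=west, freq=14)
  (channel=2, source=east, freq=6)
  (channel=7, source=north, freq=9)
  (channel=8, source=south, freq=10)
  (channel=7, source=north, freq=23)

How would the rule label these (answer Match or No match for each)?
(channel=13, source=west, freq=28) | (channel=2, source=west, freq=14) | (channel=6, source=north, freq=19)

Match, No match, No match

The common property of the 'Match' items is: channel ≥ 12. No 'No match' item has it.
(channel=13, source=west, freq=28): channel = 13, matches → Match. (channel=2, source=west, freq=14): channel = 2, lacks this property → No match. (channel=6, source=north, freq=19): channel = 6, lacks this property → No match.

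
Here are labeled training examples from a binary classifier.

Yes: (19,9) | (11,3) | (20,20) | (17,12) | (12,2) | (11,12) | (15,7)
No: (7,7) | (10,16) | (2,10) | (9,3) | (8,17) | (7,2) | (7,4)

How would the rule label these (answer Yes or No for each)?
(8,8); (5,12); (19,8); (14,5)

The common property of the 'Yes' items is: first ≥ 11. No 'No' item has it.
No: (8,8), since first 8.
No: (5,12), since first 5.
Yes: (19,8), since first 19.
Yes: (14,5), since first 14.

No, No, Yes, Yes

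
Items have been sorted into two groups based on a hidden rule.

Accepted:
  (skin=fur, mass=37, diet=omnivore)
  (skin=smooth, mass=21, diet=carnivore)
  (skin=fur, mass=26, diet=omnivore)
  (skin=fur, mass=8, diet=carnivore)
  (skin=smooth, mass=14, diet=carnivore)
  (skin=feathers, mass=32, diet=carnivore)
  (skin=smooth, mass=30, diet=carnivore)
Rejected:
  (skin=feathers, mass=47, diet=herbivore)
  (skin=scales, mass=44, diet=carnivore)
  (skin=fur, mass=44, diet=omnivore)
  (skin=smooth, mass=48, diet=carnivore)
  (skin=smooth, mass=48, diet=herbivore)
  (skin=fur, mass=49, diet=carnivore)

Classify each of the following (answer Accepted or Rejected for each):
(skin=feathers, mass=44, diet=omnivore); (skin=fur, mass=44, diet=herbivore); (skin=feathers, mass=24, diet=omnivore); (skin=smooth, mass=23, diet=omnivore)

A rule that fits every label: mass ≤ 37 — true of each 'Accepted' example, false of each 'Rejected' one.
Rejected: (skin=feathers, mass=44, diet=omnivore), since mass = 44.
Rejected: (skin=fur, mass=44, diet=herbivore), since mass = 44.
Accepted: (skin=feathers, mass=24, diet=omnivore), since mass = 24.
Accepted: (skin=smooth, mass=23, diet=omnivore), since mass = 23.

Rejected, Rejected, Accepted, Accepted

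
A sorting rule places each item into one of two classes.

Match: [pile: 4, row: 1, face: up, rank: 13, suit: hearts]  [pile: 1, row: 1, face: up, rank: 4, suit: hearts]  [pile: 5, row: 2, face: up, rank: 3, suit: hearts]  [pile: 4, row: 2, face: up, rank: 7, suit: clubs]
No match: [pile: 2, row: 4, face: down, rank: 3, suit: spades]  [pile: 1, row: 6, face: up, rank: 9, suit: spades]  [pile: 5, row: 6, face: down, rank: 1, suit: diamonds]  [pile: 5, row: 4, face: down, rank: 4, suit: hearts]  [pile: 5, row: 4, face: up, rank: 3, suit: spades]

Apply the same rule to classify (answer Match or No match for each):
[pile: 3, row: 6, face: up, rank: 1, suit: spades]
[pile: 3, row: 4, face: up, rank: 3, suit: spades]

No match, No match

All 'Match' examples share one property — row ≤ 2 — and every 'No match' example lacks it.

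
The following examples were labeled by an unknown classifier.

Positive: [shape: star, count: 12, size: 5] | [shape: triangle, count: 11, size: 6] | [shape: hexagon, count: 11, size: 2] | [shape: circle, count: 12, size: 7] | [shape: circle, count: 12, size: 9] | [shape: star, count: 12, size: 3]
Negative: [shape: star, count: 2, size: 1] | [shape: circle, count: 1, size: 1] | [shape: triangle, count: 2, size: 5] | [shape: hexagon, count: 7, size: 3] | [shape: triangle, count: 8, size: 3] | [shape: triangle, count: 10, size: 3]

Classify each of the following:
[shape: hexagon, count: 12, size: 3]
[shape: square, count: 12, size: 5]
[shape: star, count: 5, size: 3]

The common property of the 'Positive' items is: count ≥ 11. No 'Negative' item has it.
[shape: hexagon, count: 12, size: 3] — count = 12, hence Positive.
[shape: square, count: 12, size: 5] — count = 12, hence Positive.
[shape: star, count: 5, size: 3] — count = 5, hence Negative.

Positive, Positive, Negative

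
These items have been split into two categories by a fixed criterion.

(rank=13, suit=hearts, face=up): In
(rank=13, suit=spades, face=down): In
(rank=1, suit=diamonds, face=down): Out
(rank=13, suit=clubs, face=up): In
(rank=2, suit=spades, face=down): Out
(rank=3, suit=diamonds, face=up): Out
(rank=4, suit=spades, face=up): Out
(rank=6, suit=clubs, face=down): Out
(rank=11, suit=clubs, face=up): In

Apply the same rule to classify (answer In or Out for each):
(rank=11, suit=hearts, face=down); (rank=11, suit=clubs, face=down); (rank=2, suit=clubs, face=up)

The classifier is using: rank ≥ 11.
(rank=11, suit=hearts, face=down): rank = 11 — meets the rule, so In.
(rank=11, suit=clubs, face=down): rank = 11 — meets the rule, so In.
(rank=2, suit=clubs, face=up): rank = 2 — does not fit, so Out.

In, In, Out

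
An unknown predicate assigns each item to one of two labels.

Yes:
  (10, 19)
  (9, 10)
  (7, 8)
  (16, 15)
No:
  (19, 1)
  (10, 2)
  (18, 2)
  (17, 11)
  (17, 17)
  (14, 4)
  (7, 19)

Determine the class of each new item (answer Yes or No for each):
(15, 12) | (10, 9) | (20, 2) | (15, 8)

The simplest hypothesis consistent with all the labels is: sum is odd.

Yes, Yes, No, Yes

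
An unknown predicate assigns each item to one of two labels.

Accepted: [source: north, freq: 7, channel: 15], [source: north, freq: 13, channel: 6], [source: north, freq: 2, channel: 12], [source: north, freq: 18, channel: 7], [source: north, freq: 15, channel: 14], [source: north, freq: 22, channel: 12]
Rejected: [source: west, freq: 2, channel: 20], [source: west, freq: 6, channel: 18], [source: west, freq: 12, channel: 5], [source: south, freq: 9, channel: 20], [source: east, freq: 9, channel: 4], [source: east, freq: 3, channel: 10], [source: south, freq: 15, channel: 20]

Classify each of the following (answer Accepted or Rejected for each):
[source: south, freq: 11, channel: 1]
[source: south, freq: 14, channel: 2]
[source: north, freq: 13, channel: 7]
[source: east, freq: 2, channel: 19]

The classifier is using: source is north.
[source: south, freq: 11, channel: 1] — source is south, hence Rejected.
[source: south, freq: 14, channel: 2] — source is south, hence Rejected.
[source: north, freq: 13, channel: 7] — source is north, hence Accepted.
[source: east, freq: 2, channel: 19] — source is east, hence Rejected.

Rejected, Rejected, Accepted, Rejected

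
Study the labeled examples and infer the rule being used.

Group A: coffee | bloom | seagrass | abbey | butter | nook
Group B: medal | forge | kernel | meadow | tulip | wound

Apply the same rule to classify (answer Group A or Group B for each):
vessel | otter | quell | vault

Group A, Group A, Group A, Group B

'Group A' ⟺ has a double letter.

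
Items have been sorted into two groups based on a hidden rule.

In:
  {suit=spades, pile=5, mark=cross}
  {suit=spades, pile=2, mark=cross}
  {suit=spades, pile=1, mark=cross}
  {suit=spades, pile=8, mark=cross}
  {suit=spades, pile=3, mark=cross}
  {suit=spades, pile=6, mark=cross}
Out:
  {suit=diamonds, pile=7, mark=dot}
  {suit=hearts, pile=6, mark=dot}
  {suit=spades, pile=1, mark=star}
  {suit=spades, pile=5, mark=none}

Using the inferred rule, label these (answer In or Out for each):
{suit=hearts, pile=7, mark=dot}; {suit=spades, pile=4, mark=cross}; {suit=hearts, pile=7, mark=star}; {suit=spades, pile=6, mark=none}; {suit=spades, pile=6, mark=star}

'In' ⟺ mark is cross.
{suit=hearts, pile=7, mark=dot} — mark is dot, hence Out.
{suit=spades, pile=4, mark=cross} — mark is cross, hence In.
{suit=hearts, pile=7, mark=star} — mark is star, hence Out.
{suit=spades, pile=6, mark=none} — mark is none, hence Out.
{suit=spades, pile=6, mark=star} — mark is star, hence Out.

Out, In, Out, Out, Out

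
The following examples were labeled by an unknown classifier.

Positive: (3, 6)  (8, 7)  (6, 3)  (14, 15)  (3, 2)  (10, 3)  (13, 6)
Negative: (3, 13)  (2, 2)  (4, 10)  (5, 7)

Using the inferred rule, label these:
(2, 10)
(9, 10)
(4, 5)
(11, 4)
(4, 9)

Negative, Positive, Positive, Positive, Positive

All 'Positive' examples share one property — sum is odd — and every 'Negative' example lacks it.
(2, 10): Negative (2+10 = 12). (9, 10): Positive (9+10 = 19). (4, 5): Positive (4+5 = 9). (11, 4): Positive (11+4 = 15). (4, 9): Positive (4+9 = 13).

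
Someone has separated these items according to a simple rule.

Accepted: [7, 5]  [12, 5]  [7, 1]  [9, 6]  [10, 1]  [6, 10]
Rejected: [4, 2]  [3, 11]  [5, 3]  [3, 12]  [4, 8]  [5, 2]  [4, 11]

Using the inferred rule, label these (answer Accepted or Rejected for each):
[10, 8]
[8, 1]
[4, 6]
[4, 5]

Accepted, Accepted, Rejected, Rejected

The rule appears to be: first ≥ 6.
Accepted: [10, 8], since first 10. Accepted: [8, 1], since first 8. Rejected: [4, 6], since first 4. Rejected: [4, 5], since first 4.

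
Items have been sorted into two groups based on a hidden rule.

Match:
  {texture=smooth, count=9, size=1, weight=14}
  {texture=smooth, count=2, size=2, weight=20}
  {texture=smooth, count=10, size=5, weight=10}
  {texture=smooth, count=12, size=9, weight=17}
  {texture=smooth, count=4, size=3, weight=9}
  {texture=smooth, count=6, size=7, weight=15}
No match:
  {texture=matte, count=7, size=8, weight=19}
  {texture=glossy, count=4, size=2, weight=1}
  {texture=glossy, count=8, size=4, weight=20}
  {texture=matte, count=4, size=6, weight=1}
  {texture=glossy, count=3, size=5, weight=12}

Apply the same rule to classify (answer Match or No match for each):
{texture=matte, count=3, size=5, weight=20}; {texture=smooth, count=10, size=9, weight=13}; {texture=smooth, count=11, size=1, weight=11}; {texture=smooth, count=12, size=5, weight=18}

No match, Match, Match, Match

'Match' ⟺ texture is smooth.
{texture=matte, count=3, size=5, weight=20} — texture is matte, hence No match. {texture=smooth, count=10, size=9, weight=13} — texture is smooth, hence Match. {texture=smooth, count=11, size=1, weight=11} — texture is smooth, hence Match. {texture=smooth, count=12, size=5, weight=18} — texture is smooth, hence Match.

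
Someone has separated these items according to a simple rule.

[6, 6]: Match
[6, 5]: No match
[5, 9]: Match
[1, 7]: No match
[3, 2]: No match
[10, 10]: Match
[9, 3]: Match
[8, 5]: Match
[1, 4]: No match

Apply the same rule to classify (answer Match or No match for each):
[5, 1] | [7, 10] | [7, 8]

No match, Match, Match

The pattern is that an item is 'Match' exactly when: sum ≥ 12.
[5, 1] → 5+1 = 6 → No match.
[7, 10] → 7+10 = 17 → Match.
[7, 8] → 7+8 = 15 → Match.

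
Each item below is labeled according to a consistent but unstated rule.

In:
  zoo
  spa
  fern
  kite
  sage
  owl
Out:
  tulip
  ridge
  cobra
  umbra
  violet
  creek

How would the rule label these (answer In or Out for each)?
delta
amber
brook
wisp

Out, Out, Out, In

A rule that fits every label: length ≤ 4 — true of each 'In' example, false of each 'Out' one.
delta: length 5 — doesn't match, so Out.
amber: length 5 — doesn't match, so Out.
brook: length 5 — doesn't match, so Out.
wisp: length 4 — qualifies, so In.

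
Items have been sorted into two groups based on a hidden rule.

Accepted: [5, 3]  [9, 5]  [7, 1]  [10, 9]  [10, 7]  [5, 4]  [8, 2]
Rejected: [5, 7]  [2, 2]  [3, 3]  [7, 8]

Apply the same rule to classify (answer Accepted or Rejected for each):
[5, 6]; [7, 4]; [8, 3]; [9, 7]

One predicate separates the groups cleanly: first > second.
Rejected: [5, 6], since 5 < 6.
Accepted: [7, 4], since 7 > 4.
Accepted: [8, 3], since 8 > 3.
Accepted: [9, 7], since 9 > 7.

Rejected, Accepted, Accepted, Accepted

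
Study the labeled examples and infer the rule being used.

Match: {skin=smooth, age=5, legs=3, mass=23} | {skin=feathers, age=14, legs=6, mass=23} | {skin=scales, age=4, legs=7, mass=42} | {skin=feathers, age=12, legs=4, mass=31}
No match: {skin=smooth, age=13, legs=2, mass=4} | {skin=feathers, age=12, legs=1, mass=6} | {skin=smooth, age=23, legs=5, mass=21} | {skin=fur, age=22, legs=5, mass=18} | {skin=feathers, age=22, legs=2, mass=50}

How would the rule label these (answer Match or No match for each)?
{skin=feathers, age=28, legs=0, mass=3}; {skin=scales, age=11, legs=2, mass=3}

No match, No match

Rule: age ≤ 14 AND legs ≥ 3. This holds for each 'Match' example and fails for each 'No match' one.
No match: {skin=feathers, age=28, legs=0, mass=3}, since age = 28, legs = 0.
No match: {skin=scales, age=11, legs=2, mass=3}, since age = 11, legs = 2.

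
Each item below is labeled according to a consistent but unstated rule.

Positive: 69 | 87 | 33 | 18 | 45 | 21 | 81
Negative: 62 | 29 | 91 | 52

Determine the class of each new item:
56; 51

Checking candidate rules against both groups, what survives is: multiple of 3.
56 → 56 = 3·18 + 2 → Negative.
51 → 51 = 3·17 → Positive.

Negative, Positive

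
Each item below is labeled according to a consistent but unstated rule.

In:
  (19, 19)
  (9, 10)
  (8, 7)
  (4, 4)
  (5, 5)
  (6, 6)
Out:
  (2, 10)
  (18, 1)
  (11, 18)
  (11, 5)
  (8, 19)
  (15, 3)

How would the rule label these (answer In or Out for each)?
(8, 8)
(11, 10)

In, In

The rule appears to be: |first − second| ≤ 1.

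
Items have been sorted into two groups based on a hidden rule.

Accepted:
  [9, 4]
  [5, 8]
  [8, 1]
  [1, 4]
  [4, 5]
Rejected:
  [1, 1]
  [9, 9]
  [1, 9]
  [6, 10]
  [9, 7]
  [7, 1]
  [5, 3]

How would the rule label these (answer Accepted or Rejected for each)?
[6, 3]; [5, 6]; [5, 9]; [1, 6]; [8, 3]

Rule: sum is odd. This holds for each 'Accepted' example and fails for each 'Rejected' one.
[6, 3]: 6+3 = 9, matches → Accepted.
[5, 6]: 5+6 = 11, matches → Accepted.
[5, 9]: 5+9 = 14, does not pass → Rejected.
[1, 6]: 1+6 = 7, matches → Accepted.
[8, 3]: 8+3 = 11, matches → Accepted.

Accepted, Accepted, Rejected, Accepted, Accepted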